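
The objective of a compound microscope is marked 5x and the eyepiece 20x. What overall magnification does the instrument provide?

100

The overall magnification of a compound microscope is the product of the objective and eyepiece magnifications:
M = M_obj x M_eye = 5 x 20 = 100.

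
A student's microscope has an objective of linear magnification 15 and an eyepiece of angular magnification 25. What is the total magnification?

The overall magnification of a compound microscope is the product of the objective and eyepiece magnifications:
M = M_obj x M_eye = 15 x 25 = 375.

375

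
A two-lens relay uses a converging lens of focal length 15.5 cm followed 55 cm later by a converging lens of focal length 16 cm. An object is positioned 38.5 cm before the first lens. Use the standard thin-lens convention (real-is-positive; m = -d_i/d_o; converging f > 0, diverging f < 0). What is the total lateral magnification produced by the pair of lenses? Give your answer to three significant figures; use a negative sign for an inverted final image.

0.826

First lens: d_i1 = 1/(1/15.5 - 1/38.5) = 25.946 cm.
m_1 = -(25.946)/38.5 = -0.6739.
Object distance for lens 2: d_o2 = 55 - 25.946 = 29.054 cm.
Second lens: d_i2 = 1/(1/16 - 1/(29.054)) = 35.610 cm.
m_2 = -(35.610)/(29.054) = -1.2256.
The system's lateral magnification is m_1 m_2 = (-0.6739)(-1.2256) = 0.8260.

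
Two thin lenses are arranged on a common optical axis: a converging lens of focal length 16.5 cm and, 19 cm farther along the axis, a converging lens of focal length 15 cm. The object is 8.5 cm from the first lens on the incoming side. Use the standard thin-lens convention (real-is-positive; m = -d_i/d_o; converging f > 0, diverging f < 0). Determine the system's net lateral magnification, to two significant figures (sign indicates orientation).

-1.4

Applying the thin-lens equation to the first lens, 1/16.5 = 1/8.5 + 1/d_i1, which gives d_i1 = -17.531 cm.
Its lateral magnification is m_1 = -d_i1/d_o1 = -(-17.531)/8.5 = 2.0625.
The intermediate image is virtual, 17.531 cm to the left of lens 1, so d_o2 = L - d_i1 = 19 - (-17.531) = 36.531 cm.
Applying the thin-lens equation again with f_2 = 15 cm and d_o2 = 36.531 cm gives d_i2 = 25.450 cm.
m_2 = -(25.450)/(36.531) = -0.6967.
Overall magnification: m = m_1 m_2 = -1.4369.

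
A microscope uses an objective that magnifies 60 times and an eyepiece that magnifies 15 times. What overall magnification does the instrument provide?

The overall magnification of a compound microscope is the product of the objective and eyepiece magnifications:
M = M_obj x M_eye = 60 x 15 = 900.

900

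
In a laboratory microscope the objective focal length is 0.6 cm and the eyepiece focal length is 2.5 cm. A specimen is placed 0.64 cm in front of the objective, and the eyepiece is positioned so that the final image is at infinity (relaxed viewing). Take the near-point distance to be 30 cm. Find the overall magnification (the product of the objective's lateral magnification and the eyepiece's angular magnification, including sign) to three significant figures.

-180

Objective: 1/d_i = 1/f_obj - 1/d_o = 1/0.6 - 1/0.64 = 0.10417 cm^-1, so d_i = 9.600 cm.
m_obj = -d_i/d_o = -9.600/0.64 = -15.000.
Eyepiece angular magnification (image at infinity): M_eye = D/f_e = 30/2.5 = 12.000.
Overall M = m_obj x M_eye = (-15.000)(12.000) = -180.00.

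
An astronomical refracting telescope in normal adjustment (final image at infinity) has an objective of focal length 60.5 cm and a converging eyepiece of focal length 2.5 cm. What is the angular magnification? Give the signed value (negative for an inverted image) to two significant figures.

M = -f_obj/f_eye = -60.5/(2.5) = -24.200.

-24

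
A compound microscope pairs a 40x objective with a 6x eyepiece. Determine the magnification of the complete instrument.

240

The overall magnification of a compound microscope is the product of the objective and eyepiece magnifications:
M = M_obj x M_eye = 40 x 6 = 240.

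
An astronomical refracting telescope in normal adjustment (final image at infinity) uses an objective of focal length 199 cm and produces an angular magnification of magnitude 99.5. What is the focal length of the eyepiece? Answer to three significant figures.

2.00 cm

|M| = f_obj/f_eye, so f_eye = f_obj/|M| = 199/99.5 = 2.000 cm.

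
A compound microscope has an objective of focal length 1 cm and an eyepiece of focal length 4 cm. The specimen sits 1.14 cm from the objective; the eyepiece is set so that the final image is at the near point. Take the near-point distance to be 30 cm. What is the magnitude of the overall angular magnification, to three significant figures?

60.7

Objective: 1/d_i = 1/f_obj - 1/d_o = 1/1 - 1/1.14 = 0.12281 cm^-1, so d_i = 8.143 cm.
m_obj = -d_i/d_o = -8.143/1.14 = -7.143.
Eyepiece angular magnification (image at near point): M_eye = 1 + D/f_e = 1 + 30/4 = 8.500.
Overall M = m_obj x M_eye = (-7.143)(8.500) = -60.71.
|M| = 60.71.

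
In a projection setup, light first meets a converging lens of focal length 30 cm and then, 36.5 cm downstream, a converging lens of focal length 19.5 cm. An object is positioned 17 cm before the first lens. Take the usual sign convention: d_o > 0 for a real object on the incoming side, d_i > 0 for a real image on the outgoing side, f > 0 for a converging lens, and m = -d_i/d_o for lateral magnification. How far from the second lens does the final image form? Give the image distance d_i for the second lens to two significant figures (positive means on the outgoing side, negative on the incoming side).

26 cm

First lens: d_i1 = 1/(1/30 - 1/17) = -39.231 cm.
With d_i1 < 0 the first image is virtual and lies on the object side; the object distance for lens 2 is d_o2 = 36.5 - (-39.231) = 75.731 cm.
Second lens: d_i2 = 1/(1/19.5 - 1/(75.731)) = 26.262 cm.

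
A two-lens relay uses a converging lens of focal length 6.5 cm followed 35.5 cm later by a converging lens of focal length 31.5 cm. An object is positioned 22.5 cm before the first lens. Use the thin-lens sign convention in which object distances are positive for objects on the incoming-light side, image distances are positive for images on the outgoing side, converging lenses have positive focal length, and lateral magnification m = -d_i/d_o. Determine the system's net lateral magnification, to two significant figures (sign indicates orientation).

First lens: d_i1 = 1/(1/6.5 - 1/22.5) = 9.141 cm.
m_1 = -(9.141)/22.5 = -0.4062.
The intermediate image is 9.141 cm to the right of lens 1, so d_o2 = L - d_i1 = 35.5 - 9.141 = 26.359 cm.
Second lens: d_i2 = 1/(1/31.5 - 1/(26.359)) = -161.521 cm.
m_2 = -(-161.521)/(26.359) = 6.1277.
Overall magnification: m = m_1 m_2 = -2.4894.

-2.5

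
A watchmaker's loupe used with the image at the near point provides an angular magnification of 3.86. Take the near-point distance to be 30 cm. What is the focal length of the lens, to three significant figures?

10.5 cm

For the image at the near point, M = 1 + D/f.
f = D/(M - 1) = 30/(3.86 - 1) = 10.490 cm.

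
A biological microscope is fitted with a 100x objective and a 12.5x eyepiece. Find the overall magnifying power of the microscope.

The overall magnification of a compound microscope is the product of the objective and eyepiece magnifications:
M = M_obj x M_eye = 100 x 12.5 = 1250.

1250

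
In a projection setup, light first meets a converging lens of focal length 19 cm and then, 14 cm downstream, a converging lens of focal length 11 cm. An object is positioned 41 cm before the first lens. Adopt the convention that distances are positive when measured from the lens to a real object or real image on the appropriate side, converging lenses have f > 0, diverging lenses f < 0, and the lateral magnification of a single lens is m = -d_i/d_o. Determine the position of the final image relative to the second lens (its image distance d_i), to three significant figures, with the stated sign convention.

Applying the thin-lens equation to the first lens, 1/19 = 1/41 + 1/d_i1, which gives d_i1 = 35.409 cm.
Since 35.409 cm > 14 cm, the first image lies past the second lens and serves as a virtual object: d_o2 = L - d_i1 = -21.409 cm.
Applying the thin-lens equation again with f_2 = 11 cm and d_o2 = -21.409 cm gives d_i2 = 7.266 cm.

7.27 cm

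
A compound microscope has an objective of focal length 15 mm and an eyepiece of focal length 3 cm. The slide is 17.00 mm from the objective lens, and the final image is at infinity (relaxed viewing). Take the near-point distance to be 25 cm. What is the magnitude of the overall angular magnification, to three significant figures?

Convert to cm: f_obj = 15 mm = 1.5 cm; d_o = 17.00 mm = 1.70 cm.
Objective: 1/d_i = 1/f_obj - 1/d_o = 1/1.5 - 1/1.70 = 0.07843 cm^-1, so d_i = 12.750 cm.
m_obj = -d_i/d_o = -12.750/1.70 = -7.500.
Eyepiece angular magnification (image at infinity): M_eye = D/f_e = 25/3 = 8.333.
Overall M = m_obj x M_eye = (-7.500)(8.333) = -62.50.
|M| = 62.50.

62.5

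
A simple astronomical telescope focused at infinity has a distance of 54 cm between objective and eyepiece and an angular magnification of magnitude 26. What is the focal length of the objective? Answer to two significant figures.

In normal adjustment the tube length equals f_obj + f_eye and |M| = f_obj/f_eye.
So f_obj = 26 f_eye and 26 f_eye + f_eye = 54 cm, giving f_eye = 54/27 = 2.000 cm and f_obj = 52.000 cm.

52 cm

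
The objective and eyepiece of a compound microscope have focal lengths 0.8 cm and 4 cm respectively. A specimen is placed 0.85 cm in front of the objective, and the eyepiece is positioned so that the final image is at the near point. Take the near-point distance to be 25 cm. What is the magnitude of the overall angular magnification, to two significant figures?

Objective: 1/d_i = 1/f_obj - 1/d_o = 1/0.8 - 1/0.85 = 0.07353 cm^-1, so d_i = 13.600 cm.
m_obj = -d_i/d_o = -13.600/0.85 = -16.000.
Eyepiece angular magnification (image at near point): M_eye = 1 + D/f_e = 1 + 25/4 = 7.250.
Overall M = m_obj x M_eye = (-16.000)(7.250) = -116.00.
|M| = 116.00.

120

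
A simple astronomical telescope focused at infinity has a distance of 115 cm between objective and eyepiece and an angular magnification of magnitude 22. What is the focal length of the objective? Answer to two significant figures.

110 cm

In normal adjustment the tube length equals f_obj + f_eye and |M| = f_obj/f_eye.
So f_obj = 22 f_eye and 22 f_eye + f_eye = 115 cm, giving f_eye = 115/23 = 5.000 cm and f_obj = 110.000 cm.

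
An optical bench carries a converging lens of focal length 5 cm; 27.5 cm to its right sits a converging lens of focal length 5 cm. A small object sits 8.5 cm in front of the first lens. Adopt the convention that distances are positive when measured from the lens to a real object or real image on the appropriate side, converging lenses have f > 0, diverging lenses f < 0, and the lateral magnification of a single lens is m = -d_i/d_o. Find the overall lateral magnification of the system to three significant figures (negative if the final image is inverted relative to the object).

0.690

Applying the thin-lens equation to the first lens, 1/5 = 1/8.5 + 1/d_i1, which gives d_i1 = 12.143 cm.
Its lateral magnification is m_1 = -d_i1/d_o1 = -(12.143)/8.5 = -1.4286.
The intermediate image is 12.143 cm to the right of lens 1, so d_o2 = L - d_i1 = 27.5 - 12.143 = 15.357 cm.
Applying the thin-lens equation again with f_2 = 5 cm and d_o2 = 15.357 cm gives d_i2 = 7.414 cm.
m_2 = -(7.414)/(15.357) = -0.4828.
Overall magnification: m = m_1 m_2 = 0.6897.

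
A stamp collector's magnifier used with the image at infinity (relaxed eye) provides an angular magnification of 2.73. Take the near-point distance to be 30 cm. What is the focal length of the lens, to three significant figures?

For the image at infinity, M = D/f.
f = D/M = 30/2.73 = 10.989 cm.

11.0 cm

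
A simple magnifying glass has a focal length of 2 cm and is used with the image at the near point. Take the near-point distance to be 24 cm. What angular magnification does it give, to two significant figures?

13

M = 1 + D/f = 1 + 24/2 = 13.000.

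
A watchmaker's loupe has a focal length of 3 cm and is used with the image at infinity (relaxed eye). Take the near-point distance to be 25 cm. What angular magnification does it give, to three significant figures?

M = D/f = 25/3 = 8.333.

8.33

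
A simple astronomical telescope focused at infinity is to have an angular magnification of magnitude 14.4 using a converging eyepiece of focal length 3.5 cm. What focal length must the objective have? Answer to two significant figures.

|M| = f_obj/|f_eye|, so f_obj = |M| x |f_eye| = 14.4 x 3.5 = 50.400 cm.

50 cm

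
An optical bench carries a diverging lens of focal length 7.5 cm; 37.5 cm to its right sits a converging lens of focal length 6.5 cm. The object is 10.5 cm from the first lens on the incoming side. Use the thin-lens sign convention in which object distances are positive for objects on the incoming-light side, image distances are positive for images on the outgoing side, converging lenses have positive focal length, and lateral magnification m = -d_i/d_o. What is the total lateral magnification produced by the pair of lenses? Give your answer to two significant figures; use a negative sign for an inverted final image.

-0.077

Applying the thin-lens equation to the first lens, 1/(-7.5) = 1/10.5 + 1/d_i1, which gives d_i1 = -4.375 cm.
Its lateral magnification is m_1 = -d_i1/d_o1 = -(-4.375)/10.5 = 0.4167.
The intermediate image is virtual, 4.375 cm to the left of lens 1, so d_o2 = L - d_i1 = 37.5 - (-4.375) = 41.875 cm.
Applying the thin-lens equation again with f_2 = 6.5 cm and d_o2 = 41.875 cm gives d_i2 = 7.694 cm.
m_2 = -(7.694)/(41.875) = -0.1837.
Overall magnification: m = m_1 m_2 = -0.0766.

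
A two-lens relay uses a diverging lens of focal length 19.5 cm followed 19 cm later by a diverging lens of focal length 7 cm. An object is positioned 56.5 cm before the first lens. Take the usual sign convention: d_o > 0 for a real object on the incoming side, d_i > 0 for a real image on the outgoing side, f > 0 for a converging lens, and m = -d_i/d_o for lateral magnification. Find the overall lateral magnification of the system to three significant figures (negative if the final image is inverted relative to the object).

First lens: d_i1 = 1/(1/(-19.5) - 1/56.5) = -14.497 cm.
m_1 = -(-14.497)/56.5 = 0.2566.
With d_i1 < 0 the first image is virtual and lies on the object side; the object distance for lens 2 is d_o2 = 19 - (-14.497) = 33.497 cm.
Second lens: d_i2 = 1/(1/(-7) - 1/(33.497)) = -5.790 cm.
m_2 = -(-5.790)/(33.497) = 0.1729.
Total m = m_1 x m_2 = (0.2566)(0.1729) = 0.0444.

0.0444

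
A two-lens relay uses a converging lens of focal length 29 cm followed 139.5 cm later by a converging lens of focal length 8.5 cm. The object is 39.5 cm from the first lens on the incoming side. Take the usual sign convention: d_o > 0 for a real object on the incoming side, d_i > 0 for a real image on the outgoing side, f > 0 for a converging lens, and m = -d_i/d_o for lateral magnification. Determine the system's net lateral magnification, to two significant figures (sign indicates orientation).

1.1

First lens: d_i1 = 1/(1/29 - 1/39.5) = 109.095 cm.
m_1 = -(109.095)/39.5 = -2.7619.
Object distance for lens 2: d_o2 = 139.5 - 109.095 = 30.405 cm.
Second lens: d_i2 = 1/(1/8.5 - 1/(30.405)) = 11.798 cm.
m_2 = -(11.798)/(30.405) = -0.3880.
Overall magnification: m = m_1 m_2 = 1.0717.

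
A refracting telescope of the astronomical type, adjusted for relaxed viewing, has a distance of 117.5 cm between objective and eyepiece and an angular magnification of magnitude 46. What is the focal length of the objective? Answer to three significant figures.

In normal adjustment the tube length equals f_obj + f_eye and |M| = f_obj/f_eye.
So f_obj = 46 f_eye and 46 f_eye + f_eye = 117.5 cm, giving f_eye = 117.5/47 = 2.500 cm and f_obj = 115.000 cm.

115 cm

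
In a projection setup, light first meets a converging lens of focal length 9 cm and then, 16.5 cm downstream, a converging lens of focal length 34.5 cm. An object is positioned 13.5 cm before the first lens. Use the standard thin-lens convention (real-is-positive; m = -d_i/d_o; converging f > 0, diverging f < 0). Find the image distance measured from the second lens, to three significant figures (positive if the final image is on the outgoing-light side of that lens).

8.05 cm

First lens: d_i1 = 1/(1/9 - 1/13.5) = 27.000 cm.
Since 27.000 cm > 16.5 cm, the first image lies past the second lens and serves as a virtual object: d_o2 = L - d_i1 = -10.500 cm.
Second lens: d_i2 = 1/(1/34.5 - 1/(-10.500)) = 8.050 cm.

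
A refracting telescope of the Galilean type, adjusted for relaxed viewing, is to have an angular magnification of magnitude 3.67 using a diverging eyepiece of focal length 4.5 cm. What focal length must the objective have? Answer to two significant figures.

|M| = f_obj/|f_eye|, so f_obj = |M| x |f_eye| = 3.67 x 4.5 = 16.515 cm.

17 cm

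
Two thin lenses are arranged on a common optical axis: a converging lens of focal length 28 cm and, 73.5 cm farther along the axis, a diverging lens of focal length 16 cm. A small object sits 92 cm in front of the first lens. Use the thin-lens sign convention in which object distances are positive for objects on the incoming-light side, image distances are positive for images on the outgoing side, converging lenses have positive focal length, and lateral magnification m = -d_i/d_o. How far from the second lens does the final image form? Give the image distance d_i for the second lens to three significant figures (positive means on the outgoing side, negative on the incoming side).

Lens 1: 1/d_i1 = 1/f_1 - 1/d_o1 = 1/28 - 1/92 = 0.02484 cm^-1, so d_i1 = 40.250 cm.
The intermediate image is 40.250 cm to the right of lens 1, so d_o2 = L - d_i1 = 73.5 - 40.250 = 33.250 cm.
Lens 2: 1/d_i2 = 1/f_2 - 1/d_o2 = 1/(-16) - 1/(33.250) = -0.09258 cm^-1, so d_i2 = -10.802 cm.

-10.8 cm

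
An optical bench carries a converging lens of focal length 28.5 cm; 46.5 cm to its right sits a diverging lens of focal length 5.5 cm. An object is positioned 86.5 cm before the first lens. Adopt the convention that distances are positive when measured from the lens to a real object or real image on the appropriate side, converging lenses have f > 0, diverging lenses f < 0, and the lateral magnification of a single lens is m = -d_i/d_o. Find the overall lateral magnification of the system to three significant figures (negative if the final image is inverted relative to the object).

-0.285

Lens 1: 1/d_i1 = 1/f_1 - 1/d_o1 = 1/28.5 - 1/86.5 = 0.02353 cm^-1, so d_i1 = 42.504 cm.
m_1 = -(42.504)/86.5 = -0.4914.
Object distance for lens 2: d_o2 = 46.5 - 42.504 = 3.996 cm.
Lens 2: 1/d_i2 = 1/f_2 - 1/d_o2 = 1/(-5.5) - 1/(3.996) = -0.43209 cm^-1, so d_i2 = -2.314 cm.
m_2 = -(-2.314)/(3.996) = 0.5792.
Overall magnification: m = m_1 m_2 = -0.2846.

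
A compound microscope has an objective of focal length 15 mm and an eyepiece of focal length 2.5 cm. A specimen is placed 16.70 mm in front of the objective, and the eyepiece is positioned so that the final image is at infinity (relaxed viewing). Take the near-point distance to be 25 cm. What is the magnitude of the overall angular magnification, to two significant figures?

Convert to cm: f_obj = 15 mm = 1.5 cm; d_o = 16.70 mm = 1.67 cm.
Objective: 1/d_i = 1/f_obj - 1/d_o = 1/1.5 - 1/1.67 = 0.06786 cm^-1, so d_i = 14.735 cm.
m_obj = -d_i/d_o = -14.735/1.67 = -8.824.
Eyepiece angular magnification (image at infinity): M_eye = D/f_e = 25/2.5 = 10.000.
Overall M = m_obj x M_eye = (-8.824)(10.000) = -88.24.
|M| = 88.24.

88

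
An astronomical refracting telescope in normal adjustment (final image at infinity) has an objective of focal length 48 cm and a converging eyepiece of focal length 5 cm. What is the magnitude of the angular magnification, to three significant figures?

|M| = f_obj/|f_eye| = 48/5 = 9.600.

9.60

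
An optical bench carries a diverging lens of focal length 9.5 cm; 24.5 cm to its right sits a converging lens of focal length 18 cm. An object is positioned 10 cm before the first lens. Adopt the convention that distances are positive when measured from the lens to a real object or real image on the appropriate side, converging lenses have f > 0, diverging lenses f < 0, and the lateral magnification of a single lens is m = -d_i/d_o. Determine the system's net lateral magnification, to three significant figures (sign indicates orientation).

Applying the thin-lens equation to the first lens, 1/(-9.5) = 1/10 + 1/d_i1, which gives d_i1 = -4.872 cm.
Its lateral magnification is m_1 = -d_i1/d_o1 = -(-4.872)/10 = 0.4872.
With d_i1 < 0 the first image is virtual and lies on the object side; the object distance for lens 2 is d_o2 = 24.5 - (-4.872) = 29.372 cm.
Applying the thin-lens equation again with f_2 = 18 cm and d_o2 = 29.372 cm gives d_i2 = 46.492 cm.
m_2 = -(46.492)/(29.372) = -1.5829.
Total m = m_1 x m_2 = (0.4872)(-1.5829) = -0.7711.

-0.771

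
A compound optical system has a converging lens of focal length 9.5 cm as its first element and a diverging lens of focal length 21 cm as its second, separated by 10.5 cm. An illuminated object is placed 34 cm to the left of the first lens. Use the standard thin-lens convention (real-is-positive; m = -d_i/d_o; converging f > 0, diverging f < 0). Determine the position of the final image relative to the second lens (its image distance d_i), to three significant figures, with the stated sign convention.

3.08 cm

First lens: d_i1 = 1/(1/9.5 - 1/34) = 13.184 cm.
This image would form 13.184 cm past lens 1, i.e. 2.684 cm beyond lens 2, so it is a virtual object for lens 2: d_o2 = 10.5 - 13.184 = -2.684 cm.
Second lens: d_i2 = 1/(1/(-21) - 1/(-2.684)) = 3.077 cm.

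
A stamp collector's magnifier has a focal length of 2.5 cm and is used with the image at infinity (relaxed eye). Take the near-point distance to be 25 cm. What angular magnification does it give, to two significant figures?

10

M = D/f = 25/2.5 = 10.000.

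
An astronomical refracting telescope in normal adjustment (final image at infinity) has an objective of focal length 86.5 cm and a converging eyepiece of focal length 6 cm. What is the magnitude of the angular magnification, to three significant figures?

14.4

|M| = f_obj/|f_eye| = 86.5/6 = 14.417.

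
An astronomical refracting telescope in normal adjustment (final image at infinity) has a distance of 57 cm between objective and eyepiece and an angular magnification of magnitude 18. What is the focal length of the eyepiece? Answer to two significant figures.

3.0 cm

In normal adjustment the tube length equals f_obj + f_eye and |M| = f_obj/f_eye.
So f_obj = 18 f_eye and 18 f_eye + f_eye = 57 cm, giving f_eye = 57/19 = 3.000 cm and f_obj = 54.000 cm.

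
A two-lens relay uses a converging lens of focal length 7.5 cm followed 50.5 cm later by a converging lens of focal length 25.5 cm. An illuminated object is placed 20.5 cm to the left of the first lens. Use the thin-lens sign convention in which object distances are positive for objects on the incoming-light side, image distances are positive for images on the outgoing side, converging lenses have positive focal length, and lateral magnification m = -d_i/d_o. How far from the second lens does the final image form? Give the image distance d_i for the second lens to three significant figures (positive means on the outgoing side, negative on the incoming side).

First lens: d_i1 = 1/(1/7.5 - 1/20.5) = 11.827 cm.
The intermediate image is 11.827 cm to the right of lens 1, so d_o2 = L - d_i1 = 50.5 - 11.827 = 38.673 cm.
Second lens: d_i2 = 1/(1/25.5 - 1/(38.673)) = 74.862 cm.

74.9 cm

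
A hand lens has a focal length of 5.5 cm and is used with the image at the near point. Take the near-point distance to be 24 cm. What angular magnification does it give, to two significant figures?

M = 1 + D/f = 1 + 24/5.5 = 5.364.

5.4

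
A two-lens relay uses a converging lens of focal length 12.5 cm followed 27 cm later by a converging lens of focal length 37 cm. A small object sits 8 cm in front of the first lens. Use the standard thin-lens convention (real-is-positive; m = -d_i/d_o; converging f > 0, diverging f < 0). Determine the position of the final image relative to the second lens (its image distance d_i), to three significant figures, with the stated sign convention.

149 cm

Applying the thin-lens equation to the first lens, 1/12.5 = 1/8 + 1/d_i1, which gives d_i1 = -22.222 cm.
With d_i1 < 0 the first image is virtual and lies on the object side; the object distance for lens 2 is d_o2 = 27 - (-22.222) = 49.222 cm.
Applying the thin-lens equation again with f_2 = 37 cm and d_o2 = 49.222 cm gives d_i2 = 149.009 cm.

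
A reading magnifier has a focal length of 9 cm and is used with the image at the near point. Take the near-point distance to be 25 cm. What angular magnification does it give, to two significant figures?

3.8

M = 1 + D/f = 1 + 25/9 = 3.778.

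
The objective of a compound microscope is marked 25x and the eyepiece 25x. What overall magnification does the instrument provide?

625

The overall magnification of a compound microscope is the product of the objective and eyepiece magnifications:
M = M_obj x M_eye = 25 x 25 = 625.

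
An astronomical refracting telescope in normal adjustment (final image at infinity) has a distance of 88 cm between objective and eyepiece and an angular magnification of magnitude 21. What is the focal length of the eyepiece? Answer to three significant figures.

In normal adjustment the tube length equals f_obj + f_eye and |M| = f_obj/f_eye.
So f_obj = 21 f_eye and 21 f_eye + f_eye = 88 cm, giving f_eye = 88/22 = 4.000 cm and f_obj = 84.000 cm.

4.00 cm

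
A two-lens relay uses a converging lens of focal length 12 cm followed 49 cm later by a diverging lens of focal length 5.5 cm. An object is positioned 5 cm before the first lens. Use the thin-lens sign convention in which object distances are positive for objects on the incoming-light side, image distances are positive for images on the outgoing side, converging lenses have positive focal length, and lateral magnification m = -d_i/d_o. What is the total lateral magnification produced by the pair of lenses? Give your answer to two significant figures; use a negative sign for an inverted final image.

0.15

Lens 1: 1/d_i1 = 1/f_1 - 1/d_o1 = 1/12 - 1/5 = -0.11667 cm^-1, so d_i1 = -8.571 cm.
m_1 = -(-8.571)/5 = 1.7143.
The intermediate image is virtual, 8.571 cm to the left of lens 1, so d_o2 = L - d_i1 = 49 - (-8.571) = 57.571 cm.
Lens 2: 1/d_i2 = 1/f_2 - 1/d_o2 = 1/(-5.5) - 1/(57.571) = -0.19919 cm^-1, so d_i2 = -5.020 cm.
m_2 = -(-5.020)/(57.571) = 0.0872.
Total m = m_1 x m_2 = (1.7143)(0.0872) = 0.1495.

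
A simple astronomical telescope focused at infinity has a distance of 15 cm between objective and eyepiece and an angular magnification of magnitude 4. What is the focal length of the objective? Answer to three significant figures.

In normal adjustment the tube length equals f_obj + f_eye and |M| = f_obj/f_eye.
So f_obj = 4 f_eye and 4 f_eye + f_eye = 15 cm, giving f_eye = 15/5 = 3.000 cm and f_obj = 12.000 cm.

12.0 cm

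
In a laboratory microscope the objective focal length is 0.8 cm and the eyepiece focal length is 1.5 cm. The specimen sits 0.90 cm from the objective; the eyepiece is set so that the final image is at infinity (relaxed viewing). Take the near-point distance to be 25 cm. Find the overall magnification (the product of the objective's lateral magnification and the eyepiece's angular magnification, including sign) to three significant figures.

-133

Objective: 1/d_i = 1/f_obj - 1/d_o = 1/0.8 - 1/0.90 = 0.13889 cm^-1, so d_i = 7.200 cm.
m_obj = -d_i/d_o = -7.200/0.90 = -8.000.
Eyepiece angular magnification (image at infinity): M_eye = D/f_e = 25/1.5 = 16.667.
Overall M = m_obj x M_eye = (-8.000)(16.667) = -133.33.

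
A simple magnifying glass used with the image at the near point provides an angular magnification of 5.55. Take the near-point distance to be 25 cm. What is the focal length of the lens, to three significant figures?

5.49 cm

For the image at the near point, M = 1 + D/f.
f = D/(M - 1) = 25/(5.55 - 1) = 5.495 cm.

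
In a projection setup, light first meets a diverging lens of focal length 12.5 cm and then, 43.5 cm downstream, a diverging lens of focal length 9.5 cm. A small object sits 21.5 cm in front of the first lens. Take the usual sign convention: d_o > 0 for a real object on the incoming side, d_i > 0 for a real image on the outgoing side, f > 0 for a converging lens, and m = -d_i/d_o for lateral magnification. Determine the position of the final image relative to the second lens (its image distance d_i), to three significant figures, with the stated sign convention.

-8.02 cm

Lens 1: 1/d_i1 = 1/f_1 - 1/d_o1 = 1/(-12.5) - 1/21.5 = -0.12651 cm^-1, so d_i1 = -7.904 cm.
The intermediate image is virtual, 7.904 cm to the left of lens 1, so d_o2 = L - d_i1 = 43.5 - (-7.904) = 51.404 cm.
Lens 2: 1/d_i2 = 1/f_2 - 1/d_o2 = 1/(-9.5) - 1/(51.404) = -0.12472 cm^-1, so d_i2 = -8.018 cm.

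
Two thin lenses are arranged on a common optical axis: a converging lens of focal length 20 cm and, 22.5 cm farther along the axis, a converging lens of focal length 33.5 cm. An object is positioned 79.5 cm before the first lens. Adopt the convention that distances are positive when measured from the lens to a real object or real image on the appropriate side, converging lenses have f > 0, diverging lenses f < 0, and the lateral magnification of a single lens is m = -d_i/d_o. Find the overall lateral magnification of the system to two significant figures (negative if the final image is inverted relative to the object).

Lens 1: 1/d_i1 = 1/f_1 - 1/d_o1 = 1/20 - 1/79.5 = 0.03742 cm^-1, so d_i1 = 26.723 cm.
m_1 = -(26.723)/79.5 = -0.3361.
Since 26.723 cm > 22.5 cm, the first image lies past the second lens and serves as a virtual object: d_o2 = L - d_i1 = -4.223 cm.
Lens 2: 1/d_i2 = 1/f_2 - 1/d_o2 = 1/33.5 - 1/(-4.223) = 0.26667 cm^-1, so d_i2 = 3.750 cm.
m_2 = -(3.750)/(-4.223) = 0.8881.
The system's lateral magnification is m_1 m_2 = (-0.3361)(0.8881) = -0.2985.

-0.30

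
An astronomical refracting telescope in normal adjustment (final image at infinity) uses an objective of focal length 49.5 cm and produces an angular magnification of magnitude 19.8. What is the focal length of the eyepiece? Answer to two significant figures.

2.5 cm

|M| = f_obj/f_eye, so f_eye = f_obj/|M| = 49.5/19.8 = 2.500 cm.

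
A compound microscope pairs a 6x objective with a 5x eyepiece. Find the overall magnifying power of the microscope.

30

The overall magnification of a compound microscope is the product of the objective and eyepiece magnifications:
M = M_obj x M_eye = 6 x 5 = 30.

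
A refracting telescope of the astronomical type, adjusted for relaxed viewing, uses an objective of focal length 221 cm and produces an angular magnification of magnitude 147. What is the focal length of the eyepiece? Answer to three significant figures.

|M| = f_obj/f_eye, so f_eye = f_obj/|M| = 221/147.0 = 1.503 cm.

1.50 cm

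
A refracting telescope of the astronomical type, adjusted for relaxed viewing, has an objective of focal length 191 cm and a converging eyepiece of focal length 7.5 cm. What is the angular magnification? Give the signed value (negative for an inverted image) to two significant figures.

-25

M = -f_obj/f_eye = -191/(7.5) = -25.467.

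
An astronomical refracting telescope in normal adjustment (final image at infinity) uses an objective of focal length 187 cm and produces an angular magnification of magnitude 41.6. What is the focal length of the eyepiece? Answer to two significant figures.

|M| = f_obj/f_eye, so f_eye = f_obj/|M| = 187/41.6 = 4.495 cm.

4.5 cm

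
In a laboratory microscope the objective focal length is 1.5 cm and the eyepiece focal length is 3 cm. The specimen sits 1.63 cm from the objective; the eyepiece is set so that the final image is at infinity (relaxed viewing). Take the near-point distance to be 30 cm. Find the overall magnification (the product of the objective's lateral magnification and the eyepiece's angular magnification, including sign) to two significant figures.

-120

Objective: 1/d_i = 1/f_obj - 1/d_o = 1/1.5 - 1/1.63 = 0.05317 cm^-1, so d_i = 18.808 cm.
m_obj = -d_i/d_o = -18.808/1.63 = -11.538.
Eyepiece angular magnification (image at infinity): M_eye = D/f_e = 30/3 = 10.000.
Overall M = m_obj x M_eye = (-11.538)(10.000) = -115.38.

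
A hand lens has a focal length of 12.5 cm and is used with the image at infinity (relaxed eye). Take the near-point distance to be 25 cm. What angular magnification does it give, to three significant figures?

2.00

M = D/f = 25/12.5 = 2.000.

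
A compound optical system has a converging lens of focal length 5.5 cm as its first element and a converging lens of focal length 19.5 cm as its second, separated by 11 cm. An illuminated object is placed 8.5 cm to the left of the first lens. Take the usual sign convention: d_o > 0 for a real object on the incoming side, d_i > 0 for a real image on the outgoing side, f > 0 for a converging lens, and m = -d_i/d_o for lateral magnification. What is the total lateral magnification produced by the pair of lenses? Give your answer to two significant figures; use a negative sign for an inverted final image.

First lens: d_i1 = 1/(1/5.5 - 1/8.5) = 15.583 cm.
m_1 = -(15.583)/8.5 = -1.8333.
Since 15.583 cm > 11 cm, the first image lies past the second lens and serves as a virtual object: d_o2 = L - d_i1 = -4.583 cm.
Second lens: d_i2 = 1/(1/19.5 - 1/(-4.583)) = 3.711 cm.
m_2 = -(3.711)/(-4.583) = 0.8097.
Overall magnification: m = m_1 m_2 = -1.4844.

-1.5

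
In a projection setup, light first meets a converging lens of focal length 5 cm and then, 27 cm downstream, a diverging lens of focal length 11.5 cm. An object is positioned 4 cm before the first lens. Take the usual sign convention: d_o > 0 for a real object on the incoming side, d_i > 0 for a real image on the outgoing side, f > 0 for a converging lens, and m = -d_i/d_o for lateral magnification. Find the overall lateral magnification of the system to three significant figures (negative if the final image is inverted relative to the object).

Applying the thin-lens equation to the first lens, 1/5 = 1/4 + 1/d_i1, which gives d_i1 = -20.000 cm.
Its lateral magnification is m_1 = -d_i1/d_o1 = -(-20.000)/4 = 5.0000.
The intermediate image is virtual, 20.000 cm to the left of lens 1, so d_o2 = L - d_i1 = 27 - (-20.000) = 47.000 cm.
Applying the thin-lens equation again with f_2 = -11.5 cm and d_o2 = 47.000 cm gives d_i2 = -9.239 cm.
m_2 = -(-9.239)/(47.000) = 0.1966.
Overall magnification: m = m_1 m_2 = 0.9829.

0.983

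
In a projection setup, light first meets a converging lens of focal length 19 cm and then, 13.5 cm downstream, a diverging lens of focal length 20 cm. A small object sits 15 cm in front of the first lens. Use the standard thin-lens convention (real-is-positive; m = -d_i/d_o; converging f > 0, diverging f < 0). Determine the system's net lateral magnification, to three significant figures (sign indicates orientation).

Lens 1: 1/d_i1 = 1/f_1 - 1/d_o1 = 1/19 - 1/15 = -0.01404 cm^-1, so d_i1 = -71.250 cm.
m_1 = -(-71.250)/15 = 4.7500.
The intermediate image is virtual, 71.250 cm to the left of lens 1, so d_o2 = L - d_i1 = 13.5 - (-71.250) = 84.750 cm.
Lens 2: 1/d_i2 = 1/f_2 - 1/d_o2 = 1/(-20) - 1/(84.750) = -0.06180 cm^-1, so d_i2 = -16.181 cm.
m_2 = -(-16.181)/(84.750) = 0.1909.
The system's lateral magnification is m_1 m_2 = (4.7500)(0.1909) = 0.9069.

0.907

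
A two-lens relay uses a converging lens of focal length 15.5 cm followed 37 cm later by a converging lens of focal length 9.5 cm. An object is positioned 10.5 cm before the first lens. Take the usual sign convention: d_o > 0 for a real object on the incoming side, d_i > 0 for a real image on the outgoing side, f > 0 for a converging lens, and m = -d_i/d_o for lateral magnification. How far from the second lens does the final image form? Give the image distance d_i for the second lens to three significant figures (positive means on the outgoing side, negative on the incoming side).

11.0 cm

Lens 1: 1/d_i1 = 1/f_1 - 1/d_o1 = 1/15.5 - 1/10.5 = -0.03072 cm^-1, so d_i1 = -32.550 cm.
With d_i1 < 0 the first image is virtual and lies on the object side; the object distance for lens 2 is d_o2 = 37 - (-32.550) = 69.550 cm.
Lens 2: 1/d_i2 = 1/f_2 - 1/d_o2 = 1/9.5 - 1/(69.550) = 0.09089 cm^-1, so d_i2 = 11.003 cm.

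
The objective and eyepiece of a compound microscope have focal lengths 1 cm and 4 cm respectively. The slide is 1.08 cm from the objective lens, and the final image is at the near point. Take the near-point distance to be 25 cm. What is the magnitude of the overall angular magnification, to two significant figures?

91

Objective: 1/d_i = 1/f_obj - 1/d_o = 1/1 - 1/1.08 = 0.07407 cm^-1, so d_i = 13.500 cm.
m_obj = -d_i/d_o = -13.500/1.08 = -12.500.
Eyepiece angular magnification (image at near point): M_eye = 1 + D/f_e = 1 + 25/4 = 7.250.
Overall M = m_obj x M_eye = (-12.500)(7.250) = -90.62.
|M| = 90.62.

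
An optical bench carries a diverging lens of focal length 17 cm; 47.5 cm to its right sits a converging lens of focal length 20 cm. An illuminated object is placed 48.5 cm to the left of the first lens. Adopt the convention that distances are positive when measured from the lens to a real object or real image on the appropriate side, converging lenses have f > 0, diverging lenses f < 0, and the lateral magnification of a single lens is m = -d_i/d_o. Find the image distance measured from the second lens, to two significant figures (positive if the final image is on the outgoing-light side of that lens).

30 cm

First lens: d_i1 = 1/(1/(-17) - 1/48.5) = -12.588 cm.
The intermediate image is virtual, 12.588 cm to the left of lens 1, so d_o2 = L - d_i1 = 47.5 - (-12.588) = 60.088 cm.
Second lens: d_i2 = 1/(1/20 - 1/(60.088)) = 29.978 cm.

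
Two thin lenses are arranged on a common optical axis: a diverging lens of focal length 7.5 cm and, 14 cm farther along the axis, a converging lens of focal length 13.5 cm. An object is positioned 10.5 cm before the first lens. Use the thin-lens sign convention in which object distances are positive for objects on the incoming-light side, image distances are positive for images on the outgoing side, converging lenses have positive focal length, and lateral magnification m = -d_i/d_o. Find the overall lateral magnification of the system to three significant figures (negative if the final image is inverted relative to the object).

Lens 1: 1/d_i1 = 1/f_1 - 1/d_o1 = 1/(-7.5) - 1/10.5 = -0.22857 cm^-1, so d_i1 = -4.375 cm.
m_1 = -(-4.375)/10.5 = 0.4167.
The intermediate image is virtual, 4.375 cm to the left of lens 1, so d_o2 = L - d_i1 = 14 - (-4.375) = 18.375 cm.
Lens 2: 1/d_i2 = 1/f_2 - 1/d_o2 = 1/13.5 - 1/(18.375) = 0.01965 cm^-1, so d_i2 = 50.885 cm.
m_2 = -(50.885)/(18.375) = -2.7692.
Overall magnification: m = m_1 m_2 = -1.1538.

-1.15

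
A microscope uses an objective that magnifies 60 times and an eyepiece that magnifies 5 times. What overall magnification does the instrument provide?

The overall magnification of a compound microscope is the product of the objective and eyepiece magnifications:
M = M_obj x M_eye = 60 x 5 = 300.

300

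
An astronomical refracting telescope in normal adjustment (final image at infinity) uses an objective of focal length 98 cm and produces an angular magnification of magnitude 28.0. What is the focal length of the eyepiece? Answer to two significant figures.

|M| = f_obj/f_eye, so f_eye = f_obj/|M| = 98/28.0 = 3.500 cm.

3.5 cm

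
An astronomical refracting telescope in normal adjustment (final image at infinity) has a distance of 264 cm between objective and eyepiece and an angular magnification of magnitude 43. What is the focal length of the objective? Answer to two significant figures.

260 cm

In normal adjustment the tube length equals f_obj + f_eye and |M| = f_obj/f_eye.
So f_obj = 43 f_eye and 43 f_eye + f_eye = 264 cm, giving f_eye = 264/44 = 6.000 cm and f_obj = 258.000 cm.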